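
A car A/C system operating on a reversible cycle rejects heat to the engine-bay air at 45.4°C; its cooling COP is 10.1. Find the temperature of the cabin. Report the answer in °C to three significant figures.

For a Carnot refrigerator COP_R = T_C/(T_H − T_C), so T_C = COP·T_H/(1 + COP).
With T_H = 318.55 K, T_C = 10.1 × 318.55/11.10 = 289.85 K.
Converting, 289.85 K = 16.70°C.

16.7 °C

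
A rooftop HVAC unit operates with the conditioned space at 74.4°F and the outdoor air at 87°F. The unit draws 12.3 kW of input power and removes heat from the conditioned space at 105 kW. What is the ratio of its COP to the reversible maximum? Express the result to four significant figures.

0.2014

COP_actual = Q̇_C/Ẇ = 105.0/12.30 = 8.537.
In absolute terms T_C = 296.71 K and T_H = 303.71 K, so ΔT = 7.000 K.
COP_Carnot = T_C/ΔT = 296.71/7.000 = 42.39.
η_II = COP_actual/COP_Carnot = 8.537/42.39 = 0.2014.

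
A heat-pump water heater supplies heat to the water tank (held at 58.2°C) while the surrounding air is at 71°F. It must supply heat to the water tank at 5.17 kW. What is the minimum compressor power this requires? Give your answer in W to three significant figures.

In absolute terms T_C = 294.82 K and T_H = 331.35 K, so ΔT = 36.53 K.
COP_Carnot = T_H/ΔT = 331.35/36.53 = 9.070.
Ẇ_min = Q̇/COP_Carnot = 5.170/9.070 = 0.5700 kW = 570.0 W.

570 W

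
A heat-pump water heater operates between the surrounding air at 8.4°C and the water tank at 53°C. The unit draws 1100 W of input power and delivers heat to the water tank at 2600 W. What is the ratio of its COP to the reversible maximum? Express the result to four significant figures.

COP_actual = Q̇_H/Ẇ = 2600/1100 = 2.364.
In absolute terms T_C = 281.55 K and T_H = 326.15 K, so ΔT = 44.60 K.
COP_Carnot = T_H/ΔT = 326.15/44.60 = 7.313.
η_II = COP_actual/COP_Carnot = 2.364/7.313 = 0.3232.

0.3232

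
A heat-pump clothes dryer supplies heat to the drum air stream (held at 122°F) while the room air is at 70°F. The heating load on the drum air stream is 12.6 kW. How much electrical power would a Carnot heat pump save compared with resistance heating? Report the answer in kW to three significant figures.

In absolute terms T_C = 294.26 K and T_H = 323.15 K, so ΔT = 28.89 K.
COP_Carnot = T_H/ΔT = 323.15/28.89 = 11.19.
Resistance heating needs Ẇ_res = Q̇_H = 12.60 kW; the reversible heat pump needs only Ẇ_hp = Q̇_H/COP = 1.126 kW.
Saving = 12.60 − 1.126 = 11.47 kW.

11.5 kW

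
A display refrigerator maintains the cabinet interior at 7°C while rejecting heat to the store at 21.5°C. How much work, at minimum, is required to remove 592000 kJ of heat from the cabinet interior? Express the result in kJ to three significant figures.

30600 kJ

In absolute terms T_C = 280.15 K and T_H = 294.65 K, so ΔT = 14.50 K.
The reversible limit is COP_R = T_C/ΔT = 19.32, so W_min = Q_C/COP = Q_C·ΔT/T_C.
W_min = 592000 × 14.50/280.15 = 30640 kJ.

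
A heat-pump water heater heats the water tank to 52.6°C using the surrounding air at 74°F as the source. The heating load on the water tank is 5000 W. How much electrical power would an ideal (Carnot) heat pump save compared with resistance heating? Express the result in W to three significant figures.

4550 W

In absolute terms T_C = 296.48 K and T_H = 325.75 K, so ΔT = 29.27 K.
COP_Carnot = T_H/ΔT = 325.75/29.27 = 11.13.
Resistance heating needs Ẇ_res = Q̇_H = 5000 W; the reversible heat pump needs only Ẇ_hp = Q̇_H/COP = 449.2 W.
Saving = 5000 − 449.2 = 4551 W.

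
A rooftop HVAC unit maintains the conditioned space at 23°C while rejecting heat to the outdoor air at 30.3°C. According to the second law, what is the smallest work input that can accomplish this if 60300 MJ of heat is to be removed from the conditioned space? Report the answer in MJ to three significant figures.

1490 MJ

In absolute terms T_C = 296.15 K and T_H = 303.45 K, so ΔT = 7.300 K.
The reversible limit is COP_R = T_C/ΔT = 40.57, so W_min = Q_C/COP = Q_C·ΔT/T_C.
W_min = 60300 × 7.300/296.15 = 1486 MJ.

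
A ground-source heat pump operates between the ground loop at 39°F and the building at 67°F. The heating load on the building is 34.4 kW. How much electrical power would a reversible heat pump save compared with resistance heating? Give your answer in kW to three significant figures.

32.6 kW

In absolute terms T_C = 277.04 K and T_H = 292.59 K, so ΔT = 15.56 K.
COP_Carnot = T_H/ΔT = 292.59/15.56 = 18.81.
Resistance heating needs Ẇ_res = Q̇_H = 34.40 kW; the reversible heat pump needs only Ẇ_hp = Q̇_H/COP = 1.829 kW.
Saving = 34.40 − 1.829 = 32.57 kW.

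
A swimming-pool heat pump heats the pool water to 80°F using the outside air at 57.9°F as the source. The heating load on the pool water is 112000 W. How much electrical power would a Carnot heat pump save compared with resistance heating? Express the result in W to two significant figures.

110000 W

In absolute terms T_C = 287.54 K and T_H = 299.82 K, so ΔT = 12.28 K.
COP_Carnot = T_H/ΔT = 299.82/12.28 = 24.42.
Resistance heating needs Ẇ_res = Q̇_H = 112000 W; the reversible heat pump needs only Ẇ_hp = Q̇_H/COP = 4587 W.
Saving = 112000 − 4587 = 107400 W.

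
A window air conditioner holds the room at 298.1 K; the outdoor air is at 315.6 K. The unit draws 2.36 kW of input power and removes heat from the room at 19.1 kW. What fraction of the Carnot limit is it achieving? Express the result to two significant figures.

0.48

COP_actual = Q̇_C/Ẇ = 19.10/2.360 = 8.093.
The reservoir spacing is ΔT = 315.6 − 298.1 = 17.50 K.
COP_Carnot = T_C/ΔT = 298.10/17.50 = 17.03.
η_II = COP_actual/COP_Carnot = 8.093/17.03 = 0.4751.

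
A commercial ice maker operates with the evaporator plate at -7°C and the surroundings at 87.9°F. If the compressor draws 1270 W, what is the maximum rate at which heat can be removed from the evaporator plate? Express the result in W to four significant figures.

In absolute terms T_C = 266.15 K and T_H = 304.21 K, so ΔT = 38.06 K.
COP_Carnot = T_C/ΔT = 266.15/38.06 = 6.994.
Q̇_max = COP_Carnot × Ẇ = 6.994 × 1270 W = 8882 W.

8882 W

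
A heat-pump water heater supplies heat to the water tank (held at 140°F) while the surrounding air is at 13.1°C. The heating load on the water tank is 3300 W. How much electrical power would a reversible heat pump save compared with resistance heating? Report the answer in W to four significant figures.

2835 W

In absolute terms T_C = 286.25 K and T_H = 333.15 K, so ΔT = 46.90 K.
COP_Carnot = T_H/ΔT = 333.15/46.90 = 7.103.
Resistance heating needs Ẇ_res = Q̇_H = 3300 W; the reversible heat pump needs only Ẇ_hp = Q̇_H/COP = 464.6 W.
Saving = 3300 − 464.6 = 2835 W.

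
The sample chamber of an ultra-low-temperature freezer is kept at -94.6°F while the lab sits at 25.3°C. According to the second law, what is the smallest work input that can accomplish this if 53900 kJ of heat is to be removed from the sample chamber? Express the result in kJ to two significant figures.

25000 kJ

In absolute terms T_C = 202.82 K and T_H = 298.45 K, so ΔT = 95.63 K.
The reversible limit is COP_R = T_C/ΔT = 2.121, so W_min = Q_C/COP = Q_C·ΔT/T_C.
W_min = 53900 × 95.63/202.82 = 25420 kJ.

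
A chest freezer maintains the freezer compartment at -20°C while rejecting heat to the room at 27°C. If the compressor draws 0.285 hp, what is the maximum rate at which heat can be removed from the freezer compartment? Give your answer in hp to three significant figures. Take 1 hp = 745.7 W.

1.54 hp

In absolute terms T_C = 253.15 K and T_H = 300.15 K, so ΔT = 47.00 K.
COP_Carnot = T_C/ΔT = 253.15/47.00 = 5.386.
Q̇_max = COP_Carnot × Ẇ = 5.386 × 0.2850 hp = 1.535 hp.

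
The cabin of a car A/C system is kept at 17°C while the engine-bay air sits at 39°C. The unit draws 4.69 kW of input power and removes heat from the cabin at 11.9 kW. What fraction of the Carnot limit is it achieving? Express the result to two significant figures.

0.19

COP_actual = Q̇_C/Ẇ = 11.90/4.690 = 2.537.
In absolute terms T_C = 290.15 K and T_H = 312.15 K, so ΔT = 22.00 K.
COP_Carnot = T_C/ΔT = 290.15/22.00 = 13.19.
η_II = COP_actual/COP_Carnot = 2.537/13.19 = 0.1924.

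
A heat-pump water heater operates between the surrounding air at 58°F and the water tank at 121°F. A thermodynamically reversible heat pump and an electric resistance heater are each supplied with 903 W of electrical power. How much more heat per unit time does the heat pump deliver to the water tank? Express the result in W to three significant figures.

7420 W

In absolute terms T_C = 287.59 K and T_H = 322.59 K, so ΔT = 35.00 K.
COP_Carnot = T_H/ΔT = 322.59/35.00 = 9.217.
The heat pump delivers Q̇_H = COP × Ẇ = 8323 W; the resistance heater delivers Ẇ = 903.0 W.
Extra = (COP − 1)·Ẇ = 7420 W.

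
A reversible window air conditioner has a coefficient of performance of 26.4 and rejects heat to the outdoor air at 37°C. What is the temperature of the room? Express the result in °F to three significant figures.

For a Carnot refrigerator COP_R = T_C/(T_H − T_C), so T_C = COP·T_H/(1 + COP).
With T_H = 310.15 K, T_C = 26.4 × 310.15/27.40 = 298.83 K.
Converting, 298.83 K = 78.23°F.

78.2 °F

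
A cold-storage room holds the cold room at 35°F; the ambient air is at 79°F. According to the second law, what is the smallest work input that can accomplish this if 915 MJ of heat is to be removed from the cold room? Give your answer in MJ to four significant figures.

In absolute terms T_C = 274.82 K and T_H = 299.26 K, so ΔT = 24.44 K.
The reversible limit is COP_R = T_C/ΔT = 11.24, so W_min = Q_C/COP = Q_C·ΔT/T_C.
W_min = 915.0 × 24.44/274.82 = 81.39 MJ.

81.39 MJ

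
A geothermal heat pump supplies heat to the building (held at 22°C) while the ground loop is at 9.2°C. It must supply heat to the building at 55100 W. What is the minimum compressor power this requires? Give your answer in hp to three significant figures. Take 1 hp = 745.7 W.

3.20 hp

In absolute terms T_C = 282.35 K and T_H = 295.15 K, so ΔT = 12.80 K.
COP_Carnot = T_H/ΔT = 295.15/12.80 = 23.06.
Ẇ_min = Q̇/COP_Carnot = 55100/23.06 = 2390 W = 3.204 hp.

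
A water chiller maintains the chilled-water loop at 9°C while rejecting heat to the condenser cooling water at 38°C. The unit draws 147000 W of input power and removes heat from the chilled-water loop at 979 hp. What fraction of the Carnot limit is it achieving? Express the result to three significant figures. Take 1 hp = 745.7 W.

Converting, Q̇_C = 979.0 hp = 730000 W, so COP_actual = Q̇_C/Ẇ = 730000/147000 = 4.966.
In absolute terms T_C = 282.15 K and T_H = 311.15 K, so ΔT = 29.00 K.
COP_Carnot = T_C/ΔT = 282.15/29.00 = 9.729.
η_II = COP_actual/COP_Carnot = 4.966/9.729 = 0.5104.

0.510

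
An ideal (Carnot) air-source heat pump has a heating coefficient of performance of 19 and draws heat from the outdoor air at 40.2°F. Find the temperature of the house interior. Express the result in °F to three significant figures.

68.0 °F

COP_HP = T_H/(T_H − T_C) rearranges to T_H = COP·T_C/(COP − 1).
With T_C = 277.71 K, T_H = 19 × 277.71/18.00 = 293.13 K.
Converting, 293.13 K = 67.97°F.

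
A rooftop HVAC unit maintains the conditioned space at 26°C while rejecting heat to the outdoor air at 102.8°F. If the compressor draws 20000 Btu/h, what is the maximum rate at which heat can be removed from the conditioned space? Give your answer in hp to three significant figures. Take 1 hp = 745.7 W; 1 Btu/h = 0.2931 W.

In absolute terms T_C = 299.15 K and T_H = 312.48 K, so ΔT = 13.33 K.
COP_Carnot = T_C/ΔT = 299.15/13.33 = 22.44.
Q̇_max = COP_Carnot × Ẇ = 22.44 × 20000 Btu/h = 448700 Btu/h = 176.4 hp.

176 hp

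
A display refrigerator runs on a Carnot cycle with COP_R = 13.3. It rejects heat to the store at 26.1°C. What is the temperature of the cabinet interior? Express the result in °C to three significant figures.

5.17 °C

For a Carnot refrigerator COP_R = T_C/(T_H − T_C), so T_C = COP·T_H/(1 + COP).
With T_H = 299.25 K, T_C = 13.3 × 299.25/14.30 = 278.32 K.
Converting, 278.32 K = 5.17°C.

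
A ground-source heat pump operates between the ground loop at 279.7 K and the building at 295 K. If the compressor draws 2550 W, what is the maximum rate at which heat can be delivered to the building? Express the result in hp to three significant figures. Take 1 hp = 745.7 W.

The reservoir spacing is ΔT = 295 − 279.7 = 15.30 K.
COP_Carnot = T_H/ΔT = 295.00/15.30 = 19.28.
Q̇_max = COP_Carnot × Ẇ = 19.28 × 2550 W = 49170 W = 65.93 hp.

65.9 hp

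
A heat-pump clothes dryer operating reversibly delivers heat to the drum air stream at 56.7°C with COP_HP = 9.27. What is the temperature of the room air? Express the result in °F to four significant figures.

70.01 °F

COP_HP = T_H/(T_H − T_C) gives T_H − T_C = T_H/COP.
With T_H = 329.85 K, T_C = 329.85 × (1 − 1/9.27) = 294.27 K.
Converting, 294.27 K = 70.01°F.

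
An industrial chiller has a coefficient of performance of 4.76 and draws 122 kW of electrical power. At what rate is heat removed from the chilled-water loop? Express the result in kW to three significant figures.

581 kW

Q̇_C = COP × Ẇ = 4.76 × 122.0 = 580.7 kW.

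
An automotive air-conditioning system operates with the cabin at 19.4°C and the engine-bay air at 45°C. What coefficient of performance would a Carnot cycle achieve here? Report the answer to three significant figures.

In absolute terms T_C = 292.55 K and T_H = 318.15 K, so ΔT = 25.60 K.
For a reversible cycle, COP_Carnot = T_C/ΔT = 292.55/25.60 = 11.43.

11.4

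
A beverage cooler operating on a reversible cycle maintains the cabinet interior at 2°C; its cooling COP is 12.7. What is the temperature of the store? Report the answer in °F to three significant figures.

COP_R = T_C/(T_H − T_C) gives T_H − T_C = T_C/COP.
With T_C = 275.15 K, T_H = 275.15 × (1 + 1/12.7) = 296.82 K.
Converting, 296.82 K = 74.60°F.

74.6 °F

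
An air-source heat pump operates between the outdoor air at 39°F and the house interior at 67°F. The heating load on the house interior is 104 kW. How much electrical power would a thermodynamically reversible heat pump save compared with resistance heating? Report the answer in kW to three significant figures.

In absolute terms T_C = 277.04 K and T_H = 292.59 K, so ΔT = 15.56 K.
COP_Carnot = T_H/ΔT = 292.59/15.56 = 18.81.
Resistance heating needs Ẇ_res = Q̇_H = 104.0 kW; the reversible heat pump needs only Ẇ_hp = Q̇_H/COP = 5.529 kW.
Saving = 104.0 − 5.529 = 98.47 kW.

98.5 kW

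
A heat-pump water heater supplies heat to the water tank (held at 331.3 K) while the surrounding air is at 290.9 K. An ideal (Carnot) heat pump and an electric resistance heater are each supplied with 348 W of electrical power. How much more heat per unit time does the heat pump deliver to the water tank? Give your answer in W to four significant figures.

The reservoir spacing is ΔT = 331.3 − 290.9 = 40.40 K.
COP_Carnot = T_H/ΔT = 331.30/40.40 = 8.200.
The heat pump delivers Q̇_H = COP × Ẇ = 2854 W; the resistance heater delivers Ẇ = 348.0 W.
Extra = (COP − 1)·Ẇ = 2506 W.

2506 W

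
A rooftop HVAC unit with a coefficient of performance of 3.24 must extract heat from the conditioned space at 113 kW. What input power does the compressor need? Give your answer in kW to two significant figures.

35 kW

Ẇ = Q̇_C/COP = 113.0/3.24 = 34.88 kW.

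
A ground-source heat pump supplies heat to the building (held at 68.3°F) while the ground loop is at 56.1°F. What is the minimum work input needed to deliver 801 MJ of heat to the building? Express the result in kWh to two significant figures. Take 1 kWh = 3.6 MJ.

5.1 kWh

In absolute terms T_C = 286.54 K and T_H = 293.32 K, so ΔT = 6.778 K.
The reversible limit is COP_HP = T_H/ΔT = 43.28, so W_min = Q_H/COP = Q_H·ΔT/T_H.
W_min = 801.0 × 6.778/293.32 = 18.51 MJ = 5.141 kWh.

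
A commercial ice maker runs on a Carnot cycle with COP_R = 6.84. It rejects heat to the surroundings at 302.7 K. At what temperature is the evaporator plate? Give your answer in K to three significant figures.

For a Carnot refrigerator COP_R = T_C/(T_H − T_C), so T_C = COP·T_H/(1 + COP).
With T_H = 302.70 K, T_C = 6.84 × 302.70/7.840 = 264.09 K.

264 K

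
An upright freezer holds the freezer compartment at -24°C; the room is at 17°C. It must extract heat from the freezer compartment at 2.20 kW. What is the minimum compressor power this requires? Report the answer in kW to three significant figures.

In absolute terms T_C = 249.15 K and T_H = 290.15 K, so ΔT = 41.00 K.
COP_Carnot = T_C/ΔT = 249.15/41.00 = 6.077.
Ẇ_min = Q̇/COP_Carnot = 2.200/6.077 = 0.3620 kW.

0.362 kW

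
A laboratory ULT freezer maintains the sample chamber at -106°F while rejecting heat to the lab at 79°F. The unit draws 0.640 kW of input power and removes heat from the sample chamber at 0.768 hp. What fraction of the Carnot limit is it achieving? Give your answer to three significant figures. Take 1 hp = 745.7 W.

Converting, Q̇_C = 0.7680 hp = 0.5727 kW, so COP_actual = Q̇_C/Ẇ = 0.5727/0.6400 = 0.8948.
In absolute terms T_C = 196.48 K and T_H = 299.26 K, so ΔT = 102.8 K.
COP_Carnot = T_C/ΔT = 196.48/102.8 = 1.912.
η_II = COP_actual/COP_Carnot = 0.8948/1.912 = 0.4681.

0.468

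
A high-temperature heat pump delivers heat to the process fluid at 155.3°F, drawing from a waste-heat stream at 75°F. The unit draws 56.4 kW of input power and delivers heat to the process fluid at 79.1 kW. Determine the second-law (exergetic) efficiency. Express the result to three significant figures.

0.183

COP_actual = Q̇_H/Ẇ = 79.10/56.40 = 1.402.
In absolute terms T_C = 297.04 K and T_H = 341.65 K, so ΔT = 44.61 K.
COP_Carnot = T_H/ΔT = 341.65/44.61 = 7.658.
η_II = COP_actual/COP_Carnot = 1.402/7.658 = 0.1831.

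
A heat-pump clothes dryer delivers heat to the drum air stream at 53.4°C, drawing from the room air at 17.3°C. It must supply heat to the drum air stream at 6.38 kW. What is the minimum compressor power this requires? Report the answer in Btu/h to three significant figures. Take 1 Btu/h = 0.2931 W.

2410 Btu/h

In absolute terms T_C = 290.45 K and T_H = 326.55 K, so ΔT = 36.10 K.
COP_Carnot = T_H/ΔT = 326.55/36.10 = 9.046.
Ẇ_min = Q̇/COP_Carnot = 6.380/9.046 = 0.7053 kW = 2406 Btu/h.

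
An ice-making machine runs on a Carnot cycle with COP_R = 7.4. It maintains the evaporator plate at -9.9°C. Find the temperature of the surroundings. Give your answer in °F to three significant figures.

COP_R = T_C/(T_H − T_C) gives T_H − T_C = T_C/COP.
With T_C = 263.25 K, T_H = 263.25 × (1 + 1/7.4) = 298.82 K.
Converting, 298.82 K = 78.21°F.

78.2 °F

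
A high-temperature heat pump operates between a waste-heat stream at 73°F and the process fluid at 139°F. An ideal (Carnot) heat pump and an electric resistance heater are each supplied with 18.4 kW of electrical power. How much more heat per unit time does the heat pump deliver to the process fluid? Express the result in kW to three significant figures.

149 kW

In absolute terms T_C = 295.93 K and T_H = 332.59 K, so ΔT = 36.67 K.
COP_Carnot = T_H/ΔT = 332.59/36.67 = 9.071.
The heat pump delivers Q̇_H = COP × Ẇ = 166.9 kW; the resistance heater delivers Ẇ = 18.40 kW.
Extra = (COP − 1)·Ẇ = 148.5 kW.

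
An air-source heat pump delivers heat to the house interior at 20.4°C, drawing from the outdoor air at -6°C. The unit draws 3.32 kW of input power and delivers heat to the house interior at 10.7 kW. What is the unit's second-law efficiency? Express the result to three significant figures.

0.290

COP_actual = Q̇_H/Ẇ = 10.70/3.320 = 3.223.
In absolute terms T_C = 267.15 K and T_H = 293.55 K, so ΔT = 26.40 K.
COP_Carnot = T_H/ΔT = 293.55/26.40 = 11.12.
η_II = COP_actual/COP_Carnot = 3.223/11.12 = 0.2898.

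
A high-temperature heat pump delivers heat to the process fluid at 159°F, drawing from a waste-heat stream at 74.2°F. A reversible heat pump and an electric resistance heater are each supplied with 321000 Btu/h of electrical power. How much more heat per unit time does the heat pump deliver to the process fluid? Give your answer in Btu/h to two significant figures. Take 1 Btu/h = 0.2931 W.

In absolute terms T_C = 296.59 K and T_H = 343.71 K, so ΔT = 47.11 K.
COP_Carnot = T_H/ΔT = 343.71/47.11 = 7.296.
The heat pump delivers Q̇_H = COP × Ẇ = 2342000 Btu/h; the resistance heater delivers Ẇ = 321000 Btu/h.
Extra = (COP − 1)·Ẇ = 2021000 Btu/h.

2000000 Btu/h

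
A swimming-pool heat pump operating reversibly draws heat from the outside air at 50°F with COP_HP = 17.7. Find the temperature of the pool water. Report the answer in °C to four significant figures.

26.96 °C

COP_HP = T_H/(T_H − T_C) rearranges to T_H = COP·T_C/(COP − 1).
With T_C = 283.15 K, T_H = 17.7 × 283.15/16.70 = 300.11 K.
Converting, 300.11 K = 26.96°C.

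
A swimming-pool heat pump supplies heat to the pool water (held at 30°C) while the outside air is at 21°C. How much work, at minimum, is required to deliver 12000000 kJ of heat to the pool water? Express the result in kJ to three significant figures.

In absolute terms T_C = 294.15 K and T_H = 303.15 K, so ΔT = 9.000 K.
The reversible limit is COP_HP = T_H/ΔT = 33.68, so W_min = Q_H/COP = Q_H·ΔT/T_H.
W_min = 12000000 × 9.000/303.15 = 356300 kJ.

356000 kJ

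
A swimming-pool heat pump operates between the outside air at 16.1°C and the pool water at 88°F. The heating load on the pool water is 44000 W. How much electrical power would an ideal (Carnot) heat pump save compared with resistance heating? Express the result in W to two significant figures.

42000 W

In absolute terms T_C = 289.25 K and T_H = 304.26 K, so ΔT = 15.01 K.
COP_Carnot = T_H/ΔT = 304.26/15.01 = 20.27.
Resistance heating needs Ẇ_res = Q̇_H = 44000 W; the reversible heat pump needs only Ẇ_hp = Q̇_H/COP = 2171 W.
Saving = 44000 − 2171 = 41830 W.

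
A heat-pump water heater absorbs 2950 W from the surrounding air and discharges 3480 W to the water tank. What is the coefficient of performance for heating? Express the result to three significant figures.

6.57

The first law gives Q̇_H = Q̇_C + Ẇ, so the three rates are Q̇_C = 2950, Q̇_H = 3480, Ẇ = 530.0 W.
COP_HP = Q̇_H/Ẇ = 3480/530.0 = 6.566.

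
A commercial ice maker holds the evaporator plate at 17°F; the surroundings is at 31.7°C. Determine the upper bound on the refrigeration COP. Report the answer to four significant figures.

In absolute terms T_C = 264.82 K and T_H = 304.85 K, so ΔT = 40.03 K.
For a reversible cycle, COP_Carnot = T_C/ΔT = 264.82/40.03 = 6.615.

6.615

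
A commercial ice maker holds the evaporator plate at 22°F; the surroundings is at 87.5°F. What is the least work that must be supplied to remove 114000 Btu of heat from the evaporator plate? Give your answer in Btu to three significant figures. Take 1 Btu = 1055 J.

In absolute terms T_C = 267.59 K and T_H = 303.98 K, so ΔT = 36.39 K.
The reversible limit is COP_R = T_C/ΔT = 7.354, so W_min = Q_C/COP = Q_C·ΔT/T_C.
W_min = 114000 × 36.39/267.59 = 15500 Btu.

15500 Btu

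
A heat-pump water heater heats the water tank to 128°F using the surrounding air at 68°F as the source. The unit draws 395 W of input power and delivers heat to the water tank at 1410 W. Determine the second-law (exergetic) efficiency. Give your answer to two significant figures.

COP_actual = Q̇_H/Ẇ = 1410/395.0 = 3.570.
In absolute terms T_C = 293.15 K and T_H = 326.48 K, so ΔT = 33.33 K.
COP_Carnot = T_H/ΔT = 326.48/33.33 = 9.795.
η_II = COP_actual/COP_Carnot = 3.570/9.795 = 0.3645.

0.36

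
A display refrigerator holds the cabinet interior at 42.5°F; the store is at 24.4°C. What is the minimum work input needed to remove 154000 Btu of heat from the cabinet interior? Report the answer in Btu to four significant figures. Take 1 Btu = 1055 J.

10250 Btu

In absolute terms T_C = 278.98 K and T_H = 297.55 K, so ΔT = 18.57 K.
The reversible limit is COP_R = T_C/ΔT = 15.03, so W_min = Q_C/COP = Q_C·ΔT/T_C.
W_min = 154000 × 18.57/278.98 = 10250 Btu.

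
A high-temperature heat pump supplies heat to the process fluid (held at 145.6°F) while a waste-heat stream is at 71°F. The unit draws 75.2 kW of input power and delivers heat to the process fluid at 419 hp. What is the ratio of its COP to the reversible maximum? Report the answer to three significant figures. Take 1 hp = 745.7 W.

0.512

Converting, Q̇_H = 419.0 hp = 312.4 kW, so COP_actual = Q̇_H/Ẇ = 312.4/75.20 = 4.155.
In absolute terms T_C = 294.82 K and T_H = 336.26 K, so ΔT = 41.44 K.
COP_Carnot = T_H/ΔT = 336.26/41.44 = 8.114.
η_II = COP_actual/COP_Carnot = 4.155/8.114 = 0.5121.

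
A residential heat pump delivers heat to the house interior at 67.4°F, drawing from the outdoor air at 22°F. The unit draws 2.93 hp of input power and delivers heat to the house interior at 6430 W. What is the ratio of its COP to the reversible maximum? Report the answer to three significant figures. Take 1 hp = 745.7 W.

0.253

Converting, Q̇_H = 6430 W = 8.623 hp, so COP_actual = Q̇_H/Ẇ = 8.623/2.930 = 2.943.
In absolute terms T_C = 267.59 K and T_H = 292.82 K, so ΔT = 25.22 K.
COP_Carnot = T_H/ΔT = 292.82/25.22 = 11.61.
η_II = COP_actual/COP_Carnot = 2.943/11.61 = 0.2535.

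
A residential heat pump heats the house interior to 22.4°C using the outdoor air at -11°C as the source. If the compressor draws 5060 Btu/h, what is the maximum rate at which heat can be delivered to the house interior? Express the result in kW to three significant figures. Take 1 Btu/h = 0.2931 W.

In absolute terms T_C = 262.15 K and T_H = 295.55 K, so ΔT = 33.40 K.
COP_Carnot = T_H/ΔT = 295.55/33.40 = 8.849.
Q̇_max = COP_Carnot × Ẇ = 8.849 × 5060 Btu/h = 44770 Btu/h = 13.12 kW.

13.1 kW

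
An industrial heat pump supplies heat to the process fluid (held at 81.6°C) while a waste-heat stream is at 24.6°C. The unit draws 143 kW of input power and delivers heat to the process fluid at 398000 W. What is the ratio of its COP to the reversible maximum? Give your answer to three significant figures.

Converting, Q̇_H = 398000 W = 398.0 kW, so COP_actual = Q̇_H/Ẇ = 398.0/143.0 = 2.783.
In absolute terms T_C = 297.75 K and T_H = 354.75 K, so ΔT = 57.00 K.
COP_Carnot = T_H/ΔT = 354.75/57.00 = 6.224.
η_II = COP_actual/COP_Carnot = 2.783/6.224 = 0.4472.

0.447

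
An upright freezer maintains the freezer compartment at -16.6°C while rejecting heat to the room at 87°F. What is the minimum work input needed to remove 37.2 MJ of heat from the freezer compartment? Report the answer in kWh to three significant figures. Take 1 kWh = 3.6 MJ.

In absolute terms T_C = 256.55 K and T_H = 303.71 K, so ΔT = 47.16 K.
The reversible limit is COP_R = T_C/ΔT = 5.441, so W_min = Q_C/COP = Q_C·ΔT/T_C.
W_min = 37.20 × 47.16/256.55 = 6.838 MJ = 1.899 kWh.

1.90 kWh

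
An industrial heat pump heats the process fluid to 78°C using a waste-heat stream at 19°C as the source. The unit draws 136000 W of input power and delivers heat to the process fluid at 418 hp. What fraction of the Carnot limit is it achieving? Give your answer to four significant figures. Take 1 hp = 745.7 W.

Converting, Q̇_H = 418.0 hp = 311700 W, so COP_actual = Q̇_H/Ẇ = 311700/136000 = 2.292.
In absolute terms T_C = 292.15 K and T_H = 351.15 K, so ΔT = 59.00 K.
COP_Carnot = T_H/ΔT = 351.15/59.00 = 5.952.
η_II = COP_actual/COP_Carnot = 2.292/5.952 = 0.3851.

0.3851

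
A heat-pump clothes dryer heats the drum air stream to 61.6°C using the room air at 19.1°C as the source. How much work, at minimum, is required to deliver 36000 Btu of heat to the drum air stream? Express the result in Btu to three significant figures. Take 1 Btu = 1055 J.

In absolute terms T_C = 292.25 K and T_H = 334.75 K, so ΔT = 42.50 K.
The reversible limit is COP_HP = T_H/ΔT = 7.876, so W_min = Q_H/COP = Q_H·ΔT/T_H.
W_min = 36000 × 42.50/334.75 = 4571 Btu.

4570 Btu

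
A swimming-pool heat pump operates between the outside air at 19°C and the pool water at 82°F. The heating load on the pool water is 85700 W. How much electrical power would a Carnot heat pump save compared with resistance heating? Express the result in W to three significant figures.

83200 W

In absolute terms T_C = 292.15 K and T_H = 300.93 K, so ΔT = 8.778 K.
COP_Carnot = T_H/ΔT = 300.93/8.778 = 34.28.
Resistance heating needs Ẇ_res = Q̇_H = 85700 W; the reversible heat pump needs only Ẇ_hp = Q̇_H/COP = 2500 W.
Saving = 85700 − 2500 = 83200 W.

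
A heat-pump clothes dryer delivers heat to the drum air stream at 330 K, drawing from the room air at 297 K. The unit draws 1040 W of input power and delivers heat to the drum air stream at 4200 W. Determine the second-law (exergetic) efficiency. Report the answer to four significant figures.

0.4038

COP_actual = Q̇_H/Ẇ = 4200/1040 = 4.038.
The reservoir spacing is ΔT = 330 − 297 = 33.00 K.
COP_Carnot = T_H/ΔT = 330.00/33.00 = 10.00.
η_II = COP_actual/COP_Carnot = 4.038/10.00 = 0.4038.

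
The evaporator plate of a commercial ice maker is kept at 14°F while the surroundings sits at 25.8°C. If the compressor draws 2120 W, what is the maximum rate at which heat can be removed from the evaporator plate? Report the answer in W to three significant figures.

In absolute terms T_C = 263.15 K and T_H = 298.95 K, so ΔT = 35.80 K.
COP_Carnot = T_C/ΔT = 263.15/35.80 = 7.351.
Q̇_max = COP_Carnot × Ẇ = 7.351 × 2120 W = 15580 W.

15600 W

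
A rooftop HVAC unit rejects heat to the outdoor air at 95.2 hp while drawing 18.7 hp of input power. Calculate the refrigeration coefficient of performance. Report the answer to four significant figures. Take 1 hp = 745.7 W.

4.091

The first law gives Q̇_H = Q̇_C + Ẇ, so the three rates are Q̇_C = 76.50, Q̇_H = 95.20, Ẇ = 18.70 hp.
COP_R = Q̇_C/Ẇ = 76.50/18.70 = 4.091.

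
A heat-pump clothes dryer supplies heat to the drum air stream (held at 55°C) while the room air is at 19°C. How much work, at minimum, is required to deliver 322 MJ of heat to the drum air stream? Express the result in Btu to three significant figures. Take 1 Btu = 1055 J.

In absolute terms T_C = 292.15 K and T_H = 328.15 K, so ΔT = 36.00 K.
The reversible limit is COP_HP = T_H/ΔT = 9.115, so W_min = Q_H/COP = Q_H·ΔT/T_H.
W_min = 322.0 × 36.00/328.15 = 35.33 MJ = 33480 Btu.

33500 Btu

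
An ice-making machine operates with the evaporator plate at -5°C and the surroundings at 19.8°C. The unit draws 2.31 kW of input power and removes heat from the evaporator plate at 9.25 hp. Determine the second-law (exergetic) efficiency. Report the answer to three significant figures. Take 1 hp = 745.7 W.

0.276

Converting, Q̇_C = 9.250 hp = 6.898 kW, so COP_actual = Q̇_C/Ẇ = 6.898/2.310 = 2.986.
In absolute terms T_C = 268.15 K and T_H = 292.95 K, so ΔT = 24.80 K.
COP_Carnot = T_C/ΔT = 268.15/24.80 = 10.81.
η_II = COP_actual/COP_Carnot = 2.986/10.81 = 0.2762.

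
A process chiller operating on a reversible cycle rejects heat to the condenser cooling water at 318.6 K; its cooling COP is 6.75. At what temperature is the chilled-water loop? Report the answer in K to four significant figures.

For a Carnot refrigerator COP_R = T_C/(T_H − T_C), so T_C = COP·T_H/(1 + COP).
With T_H = 318.60 K, T_C = 6.75 × 318.60/7.750 = 277.49 K.

277.5 K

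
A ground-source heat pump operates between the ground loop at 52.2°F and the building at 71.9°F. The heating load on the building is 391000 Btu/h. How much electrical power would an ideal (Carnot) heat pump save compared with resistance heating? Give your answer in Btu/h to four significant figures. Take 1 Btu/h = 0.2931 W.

In absolute terms T_C = 284.37 K and T_H = 295.32 K, so ΔT = 10.94 K.
COP_Carnot = T_H/ΔT = 295.32/10.94 = 26.98.
Resistance heating needs Ẇ_res = Q̇_H = 391000 Btu/h; the reversible heat pump needs only Ẇ_hp = Q̇_H/COP = 14490 Btu/h.
Saving = 391000 − 14490 = 376500 Btu/h.

376500 Btu/h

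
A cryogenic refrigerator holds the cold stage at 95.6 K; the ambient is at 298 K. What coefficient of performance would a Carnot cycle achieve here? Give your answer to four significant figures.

The reservoir spacing is ΔT = 298 − 95.6 = 202.4 K.
For a reversible cycle, COP_Carnot = T_C/ΔT = 95.60/202.4 = 0.4723.

0.4723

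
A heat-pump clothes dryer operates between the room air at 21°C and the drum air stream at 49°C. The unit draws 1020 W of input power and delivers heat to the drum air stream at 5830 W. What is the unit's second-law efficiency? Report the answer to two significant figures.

COP_actual = Q̇_H/Ẇ = 5830/1020 = 5.716.
In absolute terms T_C = 294.15 K and T_H = 322.15 K, so ΔT = 28.00 K.
COP_Carnot = T_H/ΔT = 322.15/28.00 = 11.51.
η_II = COP_actual/COP_Carnot = 5.716/11.51 = 0.4968.

0.50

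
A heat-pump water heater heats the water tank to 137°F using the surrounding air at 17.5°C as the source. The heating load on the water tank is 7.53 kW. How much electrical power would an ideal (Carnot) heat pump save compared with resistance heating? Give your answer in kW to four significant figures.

In absolute terms T_C = 290.65 K and T_H = 331.48 K, so ΔT = 40.83 K.
COP_Carnot = T_H/ΔT = 331.48/40.83 = 8.118.
Resistance heating needs Ẇ_res = Q̇_H = 7.530 kW; the reversible heat pump needs only Ẇ_hp = Q̇_H/COP = 0.9276 kW.
Saving = 7.530 − 0.9276 = 6.602 kW.

6.602 kW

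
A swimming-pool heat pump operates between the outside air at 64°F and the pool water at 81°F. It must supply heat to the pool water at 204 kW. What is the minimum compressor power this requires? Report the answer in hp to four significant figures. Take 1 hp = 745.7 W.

8.602 hp

In absolute terms T_C = 290.93 K and T_H = 300.37 K, so ΔT = 9.444 K.
COP_Carnot = T_H/ΔT = 300.37/9.444 = 31.80.
Ẇ_min = Q̇/COP_Carnot = 204.0/31.80 = 6.414 kW = 8.602 hp.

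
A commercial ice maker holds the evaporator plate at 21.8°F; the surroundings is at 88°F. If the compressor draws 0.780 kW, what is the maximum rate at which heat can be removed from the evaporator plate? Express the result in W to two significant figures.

In absolute terms T_C = 267.48 K and T_H = 304.26 K, so ΔT = 36.78 K.
COP_Carnot = T_C/ΔT = 267.48/36.78 = 7.273.
Q̇_max = COP_Carnot × Ẇ = 7.273 × 0.7800 kW = 5.673 kW = 5673 W.

5700 W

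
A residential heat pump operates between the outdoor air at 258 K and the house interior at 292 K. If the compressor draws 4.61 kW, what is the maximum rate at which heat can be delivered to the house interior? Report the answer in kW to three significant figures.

The reservoir spacing is ΔT = 292 − 258 = 34.00 K.
COP_Carnot = T_H/ΔT = 292.00/34.00 = 8.588.
Q̇_max = COP_Carnot × Ẇ = 8.588 × 4.610 kW = 39.59 kW.

39.6 kW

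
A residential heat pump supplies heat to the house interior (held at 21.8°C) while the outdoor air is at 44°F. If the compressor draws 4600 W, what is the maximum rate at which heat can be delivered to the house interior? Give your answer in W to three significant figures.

89700 W

In absolute terms T_C = 279.82 K and T_H = 294.95 K, so ΔT = 15.13 K.
COP_Carnot = T_H/ΔT = 294.95/15.13 = 19.49.
Q̇_max = COP_Carnot × Ẇ = 19.49 × 4600 W = 89650 W.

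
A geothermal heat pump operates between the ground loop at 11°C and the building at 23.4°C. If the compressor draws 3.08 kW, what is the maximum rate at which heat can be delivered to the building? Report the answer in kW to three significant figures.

73.7 kW

In absolute terms T_C = 284.15 K and T_H = 296.55 K, so ΔT = 12.40 K.
COP_Carnot = T_H/ΔT = 296.55/12.40 = 23.92.
Q̇_max = COP_Carnot × Ẇ = 23.92 × 3.080 kW = 73.66 kW.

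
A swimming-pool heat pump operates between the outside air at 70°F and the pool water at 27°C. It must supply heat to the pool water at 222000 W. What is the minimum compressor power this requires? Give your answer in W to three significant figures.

4360 W

In absolute terms T_C = 294.26 K and T_H = 300.15 K, so ΔT = 5.889 K.
COP_Carnot = T_H/ΔT = 300.15/5.889 = 50.97.
Ẇ_min = Q̇/COP_Carnot = 222000/50.97 = 4356 W.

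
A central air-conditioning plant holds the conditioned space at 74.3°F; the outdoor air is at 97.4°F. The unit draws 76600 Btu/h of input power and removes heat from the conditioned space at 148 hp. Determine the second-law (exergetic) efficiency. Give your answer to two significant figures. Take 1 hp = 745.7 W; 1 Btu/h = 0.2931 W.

0.21

Converting, Q̇_C = 148.0 hp = 376500 Btu/h, so COP_actual = Q̇_C/Ẇ = 376500/76600 = 4.916.
In absolute terms T_C = 296.65 K and T_H = 309.48 K, so ΔT = 12.83 K.
COP_Carnot = T_C/ΔT = 296.65/12.83 = 23.12.
η_II = COP_actual/COP_Carnot = 4.916/23.12 = 0.2127.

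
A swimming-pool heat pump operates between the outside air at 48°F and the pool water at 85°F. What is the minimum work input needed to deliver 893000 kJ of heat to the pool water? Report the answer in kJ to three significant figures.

In absolute terms T_C = 282.04 K and T_H = 302.59 K, so ΔT = 20.56 K.
The reversible limit is COP_HP = T_H/ΔT = 14.72, so W_min = Q_H/COP = Q_H·ΔT/T_H.
W_min = 893000 × 20.56/302.59 = 60660 kJ.

60700 kJ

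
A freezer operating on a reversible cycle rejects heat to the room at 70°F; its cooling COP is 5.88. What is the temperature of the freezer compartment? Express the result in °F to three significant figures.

For a Carnot refrigerator COP_R = T_C/(T_H − T_C), so T_C = COP·T_H/(1 + COP).
With T_H = 294.26 K, T_C = 5.88 × 294.26/6.880 = 251.49 K.
Converting, 251.49 K = -6.99°F.

-6.99 °F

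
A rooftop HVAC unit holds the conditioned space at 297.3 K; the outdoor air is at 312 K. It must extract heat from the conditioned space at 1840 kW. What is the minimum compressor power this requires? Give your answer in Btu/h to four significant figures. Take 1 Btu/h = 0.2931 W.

The reservoir spacing is ΔT = 312 − 297.3 = 14.70 K.
COP_Carnot = T_C/ΔT = 297.30/14.70 = 20.22.
Ẇ_min = Q̇/COP_Carnot = 1840/20.22 = 90.98 kW = 310400 Btu/h.

310400 Btu/h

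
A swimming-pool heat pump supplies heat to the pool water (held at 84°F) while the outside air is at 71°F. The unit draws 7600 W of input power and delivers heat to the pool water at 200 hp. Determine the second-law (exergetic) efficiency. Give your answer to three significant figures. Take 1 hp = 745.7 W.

Converting, Q̇_H = 200.0 hp = 149100 W, so COP_actual = Q̇_H/Ẇ = 149100/7600 = 19.62.
In absolute terms T_C = 294.82 K and T_H = 302.04 K, so ΔT = 7.222 K.
COP_Carnot = T_H/ΔT = 302.04/7.222 = 41.82.
η_II = COP_actual/COP_Carnot = 19.62/41.82 = 0.4692.

0.469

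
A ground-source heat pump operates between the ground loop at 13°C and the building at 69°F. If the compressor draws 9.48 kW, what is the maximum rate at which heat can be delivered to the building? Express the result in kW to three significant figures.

369 kW

In absolute terms T_C = 286.15 K and T_H = 293.71 K, so ΔT = 7.556 K.
COP_Carnot = T_H/ΔT = 293.71/7.556 = 38.87.
Q̇_max = COP_Carnot × Ẇ = 38.87 × 9.480 kW = 368.5 kW.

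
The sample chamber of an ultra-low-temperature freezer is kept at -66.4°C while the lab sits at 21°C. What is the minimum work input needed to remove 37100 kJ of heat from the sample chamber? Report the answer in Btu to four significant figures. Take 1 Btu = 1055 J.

In absolute terms T_C = 206.75 K and T_H = 294.15 K, so ΔT = 87.40 K.
The reversible limit is COP_R = T_C/ΔT = 2.366, so W_min = Q_C/COP = Q_C·ΔT/T_C.
W_min = 37100 × 87.40/206.75 = 15680 kJ = 14870 Btu.

14870 Btu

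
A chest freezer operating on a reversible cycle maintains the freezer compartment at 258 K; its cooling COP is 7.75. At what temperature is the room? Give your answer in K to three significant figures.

COP_R = T_C/(T_H − T_C) gives T_H − T_C = T_C/COP.
With T_C = 258.00 K, T_H = 258.00 × (1 + 1/7.75) = 291.29 K.

291 K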